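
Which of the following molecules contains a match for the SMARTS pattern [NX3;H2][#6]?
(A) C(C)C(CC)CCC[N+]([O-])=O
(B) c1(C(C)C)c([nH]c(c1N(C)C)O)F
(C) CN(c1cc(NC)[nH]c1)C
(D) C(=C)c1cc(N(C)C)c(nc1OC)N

[NX3;H2][#6] describes a trivalent nitrogen with two H attached to carbon (a primary amine).
(A) has a nitro group (-[N+](=O)[O-]) but the nitrogen is [N+] with no H, not NX3H2.
(B) has a dimethylamino group (-N(CH3)2) but the nitrogen has H0, not H2.
(C) has a dimethylamino group (-N(CH3)2) but the nitrogen has H0, not H2.
(D) contains a primary amino group (-NH2), which satisfies every atom and bond constraint.
So the answer is (D).

D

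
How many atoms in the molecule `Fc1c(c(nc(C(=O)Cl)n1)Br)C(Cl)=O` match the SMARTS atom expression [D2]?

The query [D2] means: atom with exactly two heavy-atom neighbours.
Check the 14 heavy atoms by environment: 2× n (aromatic, D2) → match; 4× c (aromatic, D3) → no; 2× C (D3) → no; 2× O (D1) → no; 2× Cl (D1) → no; 1× Br (D1) → no; 1× F (D1) → no.
That gives 2 matching atoms.

2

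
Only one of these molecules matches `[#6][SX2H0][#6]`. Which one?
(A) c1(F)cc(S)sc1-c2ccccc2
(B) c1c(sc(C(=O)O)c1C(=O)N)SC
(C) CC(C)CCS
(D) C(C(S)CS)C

B

[#6][SX2H0][#6] describes an aliphatic sulfur bridging two carbons with no H on the sulfur (a thioether).
(A) has a thiol (-SH) but the sulfur has H1, not H0 bridging two carbons.
(B) contains a methylthio ether (-SCH3), which satisfies every atom and bond constraint.
(C) has a thiol (-SH) but the sulfur has H1, not H0 bridging two carbons.
(D) has a thiol (-SH) but the sulfur has H1, not H0 bridging two carbons.
So the answer is (B).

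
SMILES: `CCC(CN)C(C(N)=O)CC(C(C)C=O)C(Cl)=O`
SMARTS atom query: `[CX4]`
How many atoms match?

Check the 18 heavy atoms by environment: 9× C (X4) → match; 2× N (X3) → no; 3× C (X3) → no; 3× O (X1) → no; 1× Cl (X1) → no.
That gives 9 matching atoms.

9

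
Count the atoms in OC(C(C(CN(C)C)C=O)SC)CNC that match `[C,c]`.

The query [C,c] means: comma = OR; matches aliphatic or aromatic carbon — same as #6.
Check the 15 heavy atoms by environment: 10× C → match; 1× S → no; 2× N → no; 2× O → no.
That gives 10 matching atoms.

10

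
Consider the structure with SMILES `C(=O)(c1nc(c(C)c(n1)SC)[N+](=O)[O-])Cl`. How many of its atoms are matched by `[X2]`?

The query [X2] means: any atom with exactly two total connections (bonds + H).
Check the 15 heavy atoms by environment: 2× n (aromatic, X2) → match; 4× c (aromatic, X3) → no; 1× C (X3) → no; 2× O (X1) → no; 1× Cl (X1) → no; 2× C (X4) → no; 1× N (charge +1, X3) → no; 1× O (charge -1, X1) → no; 1× S (X2) → match.
Summing the matching environments: 2 + 1 = 3 matching atoms.

3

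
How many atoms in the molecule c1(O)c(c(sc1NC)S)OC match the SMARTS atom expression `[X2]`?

4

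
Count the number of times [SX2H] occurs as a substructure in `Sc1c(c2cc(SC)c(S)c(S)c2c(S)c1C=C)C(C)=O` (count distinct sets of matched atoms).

[SX2H] is the SMARTS for a thiol: an aliphatic sulfur with two connections, one being H.
The molecule carries 4 separate instances of a thiol (-SH) meeting every constraint; each maps to a distinct set of atoms, giving 4 matches.

4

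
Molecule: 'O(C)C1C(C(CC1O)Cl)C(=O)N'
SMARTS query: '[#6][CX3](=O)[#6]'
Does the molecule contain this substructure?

No

The pattern [#6][CX3](=O)[#6] describes a carbonyl carbon (no H) flanked by two carbons — a ketone.
The closest candidate here is a primary amide (-C(=O)NH2), but one neighbour of the carbonyl carbon is N, not C. No other fragment satisfies the full query, so there is no match.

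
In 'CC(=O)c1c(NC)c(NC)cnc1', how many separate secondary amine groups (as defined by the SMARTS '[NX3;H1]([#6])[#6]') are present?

[NX3;H1]([#6])[#6] is the SMARTS for a secondary amine: a trivalent nitrogen with one H, bonded to two carbons.
The molecule carries 2 separate instances of an N-methylamino group (-NHCH3) meeting every constraint; each maps to a distinct set of atoms, giving 2 matches.

2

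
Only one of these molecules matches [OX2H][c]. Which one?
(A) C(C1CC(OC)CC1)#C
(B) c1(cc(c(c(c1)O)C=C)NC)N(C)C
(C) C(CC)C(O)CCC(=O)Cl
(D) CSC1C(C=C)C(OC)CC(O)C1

B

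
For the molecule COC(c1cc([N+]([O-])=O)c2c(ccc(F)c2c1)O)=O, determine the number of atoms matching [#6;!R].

2

The query [#6;!R] means: carbon not in any ring.
Check the 19 heavy atoms by environment: 10× c (aromatic, in 6-ring) → no; 1× F (acyclic) → no; 1× N (charge +1, acyclic) → no; 1× O (charge -1, acyclic) → no; 4× O (acyclic) → no; 2× C (acyclic) → match.
That gives 2 matching atoms.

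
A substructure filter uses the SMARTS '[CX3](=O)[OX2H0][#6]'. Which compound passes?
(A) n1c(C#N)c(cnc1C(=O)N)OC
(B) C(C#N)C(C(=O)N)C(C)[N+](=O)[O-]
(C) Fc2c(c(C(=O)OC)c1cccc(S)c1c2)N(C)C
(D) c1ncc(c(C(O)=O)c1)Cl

C

[CX3](=O)[OX2H0][#6] describes a carbonyl carbon bonded to an oxygen that is itself bonded to carbon (no H on that O) (an ester).
(A) has a primary amide (-C(=O)NH2) but the carbonyl is bonded to N, not to an O-C linkage.
(B) has a primary amide (-C(=O)NH2) but the carbonyl is bonded to N, not to an O-C linkage.
(C) contains a methyl-ester group (-C(=O)OCH3), which satisfies every atom and bond constraint.
(D) has a carboxylic acid group (-C(=O)OH) but the singly-bonded O carries H (OX2H1, not H0).
So the answer is (C).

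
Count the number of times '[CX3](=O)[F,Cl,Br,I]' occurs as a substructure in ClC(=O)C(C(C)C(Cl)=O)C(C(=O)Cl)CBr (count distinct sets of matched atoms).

3

[CX3](=O)[F,Cl,Br,I] is the SMARTS for an acyl halide: a carbonyl carbon bonded to a halogen.
The molecule carries 3 separate instances of an acyl chloride (-C(=O)Cl) meeting every constraint; each maps to a distinct set of atoms, giving 3 matches.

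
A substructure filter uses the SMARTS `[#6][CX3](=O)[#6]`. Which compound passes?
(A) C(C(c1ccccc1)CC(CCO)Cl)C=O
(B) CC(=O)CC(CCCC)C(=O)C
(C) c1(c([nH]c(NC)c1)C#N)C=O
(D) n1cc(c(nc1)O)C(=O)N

B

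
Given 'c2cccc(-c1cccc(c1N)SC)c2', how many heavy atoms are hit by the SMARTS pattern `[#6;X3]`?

12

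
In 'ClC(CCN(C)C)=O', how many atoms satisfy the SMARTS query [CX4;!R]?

4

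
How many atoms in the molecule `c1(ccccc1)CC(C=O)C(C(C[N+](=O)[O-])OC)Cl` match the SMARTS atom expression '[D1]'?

The query [D1] means: atom with exactly one heavy-atom neighbour (degree 1).
Check the 19 heavy atoms by environment: 3× C (D2) → no; 3× C (D3) → no; 1× N (charge +1, D3) → no; 1× O (charge -1, D1) → match; 2× O (D1) → match; 1× c (aromatic, D3) → no; 5× c (aromatic, D2) → no; 1× Cl (D1) → match; 1× O (D2) → no; 1× C (D1) → match.
Summing the matching environments: 1 + 2 + 1 + 1 = 5 matching atoms.

5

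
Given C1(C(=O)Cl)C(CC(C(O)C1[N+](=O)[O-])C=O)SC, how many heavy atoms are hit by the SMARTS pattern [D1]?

7

The query [D1] means: atom with exactly one heavy-atom neighbour (degree 1).
Check the 17 heavy atoms by environment: 6× C (D3) → no; 2× C (D2) → no; 4× O (D1) → match; 1× Cl (D1) → match; 1× S (D2) → no; 1× C (D1) → match; 1× N (charge +1, D3) → no; 1× O (charge -1, D1) → match.
Summing the matching environments: 4 + 1 + 1 + 1 = 7 matching atoms.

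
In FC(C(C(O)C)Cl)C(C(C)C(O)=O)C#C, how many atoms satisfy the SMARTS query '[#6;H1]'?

The query [#6;H1] means: any carbon bearing exactly one hydrogen.
Check the 15 heavy atoms by environment: 2× C (H3) → no; 6× C (H1) → match; 1× F (H0) → no; 2× C (H0) → no; 1× O (H0) → no; 2× O (H1) → no; 1× Cl (H0) → no.
That gives 6 matching atoms.

6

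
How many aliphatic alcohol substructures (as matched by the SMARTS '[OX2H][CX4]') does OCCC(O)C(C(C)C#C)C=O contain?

2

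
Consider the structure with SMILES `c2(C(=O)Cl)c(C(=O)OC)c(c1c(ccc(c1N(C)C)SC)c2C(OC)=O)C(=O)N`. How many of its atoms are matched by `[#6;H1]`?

The query [#6;H1] means: any carbon bearing exactly one hydrogen.
Check the 29 heavy atoms by environment: 8× c (aromatic, H0) → no; 2× c (aromatic, H1) → match; 4× C (H0) → no; 6× O (H0) → no; 5× C (H3) → no; 1× S (H0) → no; 1× Cl (H0) → no; 1× N (H2) → no; 1× N (H0) → no.
That gives 2 matching atoms.

2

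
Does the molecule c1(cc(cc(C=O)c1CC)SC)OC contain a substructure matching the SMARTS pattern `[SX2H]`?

The pattern [SX2H] describes an aliphatic sulfur with two connections, one being H — a thiol.
The closest candidate here is a methylthio ether (-SCH3), but the sulfur has H0 (bonded to two carbons), not H1. No other fragment satisfies the full query, so there is no match.

No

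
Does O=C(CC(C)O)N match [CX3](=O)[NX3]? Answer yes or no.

The pattern [CX3](=O)[NX3] describes a carbonyl carbon bonded to a trivalent nitrogen — an amide.
The molecule carries a primary amide (-C(=O)NH2), whose atoms satisfy every constraint of the query, so the pattern matches.

Yes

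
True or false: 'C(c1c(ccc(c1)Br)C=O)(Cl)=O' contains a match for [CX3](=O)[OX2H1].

False

The pattern [CX3](=O)[OX2H1] describes an sp2 carbon double-bonded to O and single-bonded to an -OH oxygen — a carboxylic acid.
The closest candidate here is an aldehyde (-CHO), but there is no singly-bonded oxygen on the carbonyl carbon. No other fragment satisfies the full query, so there is no match.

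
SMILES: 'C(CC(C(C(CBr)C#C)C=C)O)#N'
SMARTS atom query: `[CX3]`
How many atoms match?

2

Check the 13 heavy atoms by environment: 5× C (X4) → no; 3× C (X2) → no; 1× N (X1) → no; 2× C (X3) → match; 1× O (X2) → no; 1× Br (X1) → no.
That gives 2 matching atoms.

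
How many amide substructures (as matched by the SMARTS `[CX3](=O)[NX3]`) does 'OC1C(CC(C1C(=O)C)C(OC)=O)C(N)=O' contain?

[CX3](=O)[NX3] is the SMARTS for an amide: a carbonyl carbon bonded to a trivalent nitrogen.
Exactly one fragment in the molecule meets all constraints, giving 1 match.

1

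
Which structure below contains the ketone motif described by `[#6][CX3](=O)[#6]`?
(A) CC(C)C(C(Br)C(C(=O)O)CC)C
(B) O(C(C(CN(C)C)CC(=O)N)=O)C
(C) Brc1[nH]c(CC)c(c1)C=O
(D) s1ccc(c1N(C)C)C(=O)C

[#6][CX3](=O)[#6] describes a carbonyl carbon (no H) flanked by two carbons (a ketone).
(A) has a carboxylic acid group (-C(=O)OH) but one neighbour of the carbonyl carbon is O, not C.
(B) has a primary amide (-C(=O)NH2) but one neighbour of the carbonyl carbon is N, not C.
(C) has an aldehyde (-CHO) but the carbonyl carbon has H1, so it is not flanked by two carbons.
(D) contains an acetyl/ketone group (-C(=O)CH3), which satisfies every atom and bond constraint.
So the answer is (D).

D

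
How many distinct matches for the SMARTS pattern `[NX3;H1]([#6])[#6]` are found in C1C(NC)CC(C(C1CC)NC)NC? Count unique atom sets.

[NX3;H1]([#6])[#6] is the SMARTS for a secondary amine: a trivalent nitrogen with one H, bonded to two carbons.
The molecule carries 3 separate instances of an N-methylamino group (-NHCH3) meeting every constraint; each maps to a distinct set of atoms, giving 3 matches.

3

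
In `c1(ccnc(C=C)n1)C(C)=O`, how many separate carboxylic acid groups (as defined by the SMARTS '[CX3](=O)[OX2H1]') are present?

[CX3](=O)[OX2H1] is the SMARTS for a carboxylic acid: an sp2 carbon double-bonded to O and single-bonded to an -OH oxygen.
No fragment in the molecule satisfies every constraint, giving 0 matches.

0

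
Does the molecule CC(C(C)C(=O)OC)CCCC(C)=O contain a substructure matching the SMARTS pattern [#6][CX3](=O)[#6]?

Yes

The pattern [#6][CX3](=O)[#6] describes a carbonyl carbon (no H) flanked by two carbons — a ketone.
The molecule carries an acetyl/ketone group (-C(=O)CH3), whose atoms satisfy every constraint of the query, so the pattern matches.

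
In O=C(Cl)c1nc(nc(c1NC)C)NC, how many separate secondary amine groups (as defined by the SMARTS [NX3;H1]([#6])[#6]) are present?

[NX3;H1]([#6])[#6] is the SMARTS for a secondary amine: a trivalent nitrogen with one H, bonded to two carbons.
The molecule carries 2 separate instances of an N-methylamino group (-NHCH3) meeting every constraint; each maps to a distinct set of atoms, giving 2 matches.

2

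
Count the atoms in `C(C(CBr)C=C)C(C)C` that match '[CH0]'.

The query [CH0] means: aliphatic carbon with no attached hydrogen.
Check the 9 heavy atoms by environment: 3× C (H2) → no; 3× C (H1) → no; 1× Br (H0) → no; 2× C (H3) → no.
No environment satisfies the query, so 0 matching atoms.

0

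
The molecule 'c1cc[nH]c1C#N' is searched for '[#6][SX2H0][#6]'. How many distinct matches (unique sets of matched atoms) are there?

0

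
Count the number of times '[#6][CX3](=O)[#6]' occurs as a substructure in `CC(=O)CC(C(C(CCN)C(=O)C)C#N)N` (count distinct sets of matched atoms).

2

[#6][CX3](=O)[#6] is the SMARTS for a ketone: a carbonyl carbon (no H) flanked by two carbons.
The molecule carries 2 separate instances of an acetyl/ketone group (-C(=O)CH3) meeting every constraint; each maps to a distinct set of atoms, giving 2 matches.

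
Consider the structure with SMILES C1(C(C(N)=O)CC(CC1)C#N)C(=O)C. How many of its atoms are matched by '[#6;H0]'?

3

Check the 14 heavy atoms by environment: 3× C (H1) → no; 3× C (H2) → no; 3× C (H0) → match; 2× O (H0) → no; 1× N (H2) → no; 1× N (H0) → no; 1× C (H3) → no.
That gives 3 matching atoms.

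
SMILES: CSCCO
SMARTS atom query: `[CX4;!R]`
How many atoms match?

3

The query [CX4;!R] means: aliphatic carbon with four total connections, not in a ring.
Check the 5 heavy atoms by environment: 3× C (X4, acyclic) → match; 1× O (X2, acyclic) → no; 1× S (X2, acyclic) → no.
That gives 3 matching atoms.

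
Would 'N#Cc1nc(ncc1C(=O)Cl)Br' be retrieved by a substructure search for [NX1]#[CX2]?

Yes

The pattern [NX1]#[CX2] describes a nitrogen triple-bonded to a two-connected carbon — a nitrile.
The molecule carries a nitrile (-C#N), whose atoms satisfy every constraint of the query, so the pattern matches.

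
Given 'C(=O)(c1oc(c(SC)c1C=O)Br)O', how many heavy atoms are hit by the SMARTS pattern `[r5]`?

5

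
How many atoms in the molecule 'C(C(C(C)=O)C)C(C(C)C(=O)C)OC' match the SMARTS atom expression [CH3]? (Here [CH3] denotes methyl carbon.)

5

The query [CH3] means: aliphatic carbon with exactly three hydrogens.
Check the 14 heavy atoms by environment: 5× C (H3) → match; 3× C (H1) → no; 1× C (H2) → no; 2× C (H0) → no; 3× O (H0) → no.
That gives 5 matching atoms.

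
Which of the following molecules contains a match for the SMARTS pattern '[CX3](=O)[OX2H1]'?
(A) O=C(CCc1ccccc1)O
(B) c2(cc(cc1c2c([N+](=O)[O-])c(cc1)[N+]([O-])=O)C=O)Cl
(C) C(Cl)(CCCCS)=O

[CX3](=O)[OX2H1] describes an sp2 carbon double-bonded to O and single-bonded to an -OH oxygen (a carboxylic acid).
(A) contains a carboxylic acid group (-C(=O)OH), which satisfies every atom and bond constraint.
(B) has an aldehyde (-CHO) but there is no singly-bonded oxygen on the carbonyl carbon.
(C) has an acyl chloride (-C(=O)Cl) but the carbonyl is bonded to Cl, not to an -OH oxygen.
So the answer is (A).

A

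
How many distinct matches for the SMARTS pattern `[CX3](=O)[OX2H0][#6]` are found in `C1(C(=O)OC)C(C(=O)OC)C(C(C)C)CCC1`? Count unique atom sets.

2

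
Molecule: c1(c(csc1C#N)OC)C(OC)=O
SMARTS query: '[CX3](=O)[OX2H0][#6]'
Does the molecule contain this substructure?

Yes

The pattern [CX3](=O)[OX2H0][#6] describes a carbonyl carbon bonded to an oxygen that is itself bonded to carbon (no H on that O) — an ester.
The molecule carries a methyl-ester group (-C(=O)OCH3), whose atoms satisfy every constraint of the query, so the pattern matches.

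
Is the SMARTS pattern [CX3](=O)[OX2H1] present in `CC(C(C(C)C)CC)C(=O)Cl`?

No

The pattern [CX3](=O)[OX2H1] describes an sp2 carbon double-bonded to O and single-bonded to an -OH oxygen — a carboxylic acid.
The closest candidate here is an acyl chloride (-C(=O)Cl), but the carbonyl is bonded to Cl, not to an -OH oxygen. No other fragment satisfies the full query, so there is no match.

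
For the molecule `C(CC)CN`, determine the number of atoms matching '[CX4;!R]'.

The query [CX4;!R] means: aliphatic carbon with four total connections, not in a ring.
Check the 5 heavy atoms by environment: 4× C (X4, acyclic) → match; 1× N (X3, acyclic) → no.
That gives 4 matching atoms.

4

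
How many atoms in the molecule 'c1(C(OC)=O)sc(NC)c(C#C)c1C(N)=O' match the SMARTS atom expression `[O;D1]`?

Check the 16 heavy atoms by environment: 1× s (aromatic, D2) → no; 4× c (aromatic, D3) → no; 2× C (D3) → no; 2× O (D1) → match; 1× N (D1) → no; 1× N (D2) → no; 3× C (D1) → no; 1× O (D2) → no; 1× C (D2) → no.
That gives 2 matching atoms.

2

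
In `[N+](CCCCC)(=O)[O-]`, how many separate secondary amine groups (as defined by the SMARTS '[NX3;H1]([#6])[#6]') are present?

[NX3;H1]([#6])[#6] is the SMARTS for a secondary amine: a trivalent nitrogen with one H, bonded to two carbons.
No fragment in the molecule satisfies every constraint, giving 0 matches.

0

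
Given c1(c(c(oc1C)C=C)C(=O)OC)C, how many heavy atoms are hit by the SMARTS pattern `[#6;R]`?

The query [#6;R] means: carbon that is part of a ring.
Check the 13 heavy atoms by environment: 1× o (aromatic, in 5-ring) → no; 4× c (aromatic, in 5-ring) → match; 6× C (acyclic) → no; 2× O (acyclic) → no.
That gives 4 matching atoms.

4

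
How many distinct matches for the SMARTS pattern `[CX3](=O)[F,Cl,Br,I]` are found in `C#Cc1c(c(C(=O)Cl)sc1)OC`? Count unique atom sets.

1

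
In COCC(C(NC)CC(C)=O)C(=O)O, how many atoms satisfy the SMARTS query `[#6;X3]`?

2

The query [#6;X3] means: any carbon (aromatic or not) with three total connections.
Check the 14 heavy atoms by environment: 7× C (X4) → no; 1× N (X3) → no; 2× O (X2) → no; 2× C (X3) → match; 2× O (X1) → no.
That gives 2 matching atoms.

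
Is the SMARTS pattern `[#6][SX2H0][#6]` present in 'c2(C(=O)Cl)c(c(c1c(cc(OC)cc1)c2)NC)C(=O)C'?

No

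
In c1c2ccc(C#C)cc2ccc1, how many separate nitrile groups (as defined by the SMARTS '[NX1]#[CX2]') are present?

0

[NX1]#[CX2] is the SMARTS for a nitrile: a nitrogen triple-bonded to a two-connected carbon.
No fragment in the molecule satisfies every constraint, giving 0 matches.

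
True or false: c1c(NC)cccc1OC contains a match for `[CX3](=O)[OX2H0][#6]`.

The pattern [CX3](=O)[OX2H0][#6] describes a carbonyl carbon bonded to an oxygen that is itself bonded to carbon (no H on that O) — an ester.
The closest candidate here is a methoxy ether (-OCH3), but the ether oxygen is not adjacent to a C=O carbon. No other fragment satisfies the full query, so there is no match.

False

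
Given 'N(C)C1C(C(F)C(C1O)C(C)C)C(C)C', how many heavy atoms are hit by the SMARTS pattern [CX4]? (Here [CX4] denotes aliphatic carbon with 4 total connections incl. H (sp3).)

12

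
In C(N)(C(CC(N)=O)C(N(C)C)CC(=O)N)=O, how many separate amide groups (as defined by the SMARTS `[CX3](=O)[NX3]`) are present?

[CX3](=O)[NX3] is the SMARTS for an amide: a carbonyl carbon bonded to a trivalent nitrogen.
The molecule carries 3 separate instances of a primary amide (-C(=O)NH2) meeting every constraint; each maps to a distinct set of atoms, giving 3 matches.

3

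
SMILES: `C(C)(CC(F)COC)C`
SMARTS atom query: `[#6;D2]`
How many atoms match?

2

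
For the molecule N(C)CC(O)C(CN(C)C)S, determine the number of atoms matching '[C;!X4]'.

0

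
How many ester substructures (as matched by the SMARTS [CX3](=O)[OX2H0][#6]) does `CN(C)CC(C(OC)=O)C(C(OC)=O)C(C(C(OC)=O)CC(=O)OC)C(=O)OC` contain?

5

[CX3](=O)[OX2H0][#6] is the SMARTS for an ester: a carbonyl carbon bonded to an oxygen that is itself bonded to carbon (no H on that O).
The molecule carries 5 separate instances of a methyl-ester group (-C(=O)OCH3) meeting every constraint; each maps to a distinct set of atoms, giving 5 matches.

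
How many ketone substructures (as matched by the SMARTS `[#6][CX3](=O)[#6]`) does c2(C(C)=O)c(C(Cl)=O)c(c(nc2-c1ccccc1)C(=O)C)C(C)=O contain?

[#6][CX3](=O)[#6] is the SMARTS for a ketone: a carbonyl carbon (no H) flanked by two carbons.
The molecule carries 3 separate instances of an acetyl/ketone group (-C(=O)CH3) meeting every constraint; each maps to a distinct set of atoms, giving 3 matches.

3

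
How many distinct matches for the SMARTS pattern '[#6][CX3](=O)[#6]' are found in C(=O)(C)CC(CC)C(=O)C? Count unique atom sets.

[#6][CX3](=O)[#6] is the SMARTS for a ketone: a carbonyl carbon (no H) flanked by two carbons.
The molecule carries 2 separate instances of an acetyl/ketone group (-C(=O)CH3) meeting every constraint; each maps to a distinct set of atoms, giving 2 matches.

2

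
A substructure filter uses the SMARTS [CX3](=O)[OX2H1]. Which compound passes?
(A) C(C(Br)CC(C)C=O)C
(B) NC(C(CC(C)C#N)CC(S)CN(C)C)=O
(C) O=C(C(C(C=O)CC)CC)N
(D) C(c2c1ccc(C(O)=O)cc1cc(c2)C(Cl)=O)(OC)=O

[CX3](=O)[OX2H1] describes an sp2 carbon double-bonded to O and single-bonded to an -OH oxygen (a carboxylic acid).
(A) has an aldehyde (-CHO) but there is no singly-bonded oxygen on the carbonyl carbon.
(B) has a primary amide (-C(=O)NH2) but the carbonyl is bonded to N, not to an -OH oxygen.
(C) has a primary amide (-C(=O)NH2) but the carbonyl is bonded to N, not to an -OH oxygen.
(D) contains a carboxylic acid group (-C(=O)OH), which satisfies every atom and bond constraint.
So the answer is (D).

D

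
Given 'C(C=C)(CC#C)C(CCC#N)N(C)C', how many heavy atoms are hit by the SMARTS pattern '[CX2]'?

3

The query [CX2] means: C with X2: aliphatic carbon with exactly 2 total connections.
Check the 14 heavy atoms by environment: 7× C (X4) → no; 2× C (X3) → no; 1× N (X3) → no; 3× C (X2) → match; 1× N (X1) → no.
That gives 3 matching atoms.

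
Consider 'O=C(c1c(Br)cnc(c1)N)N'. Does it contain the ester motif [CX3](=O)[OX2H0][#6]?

No

The pattern [CX3](=O)[OX2H0][#6] describes a carbonyl carbon bonded to an oxygen that is itself bonded to carbon (no H on that O) — an ester.
The closest candidate here is a primary amide (-C(=O)NH2), but the carbonyl is bonded to N, not to an O-C linkage. No other fragment satisfies the full query, so there is no match.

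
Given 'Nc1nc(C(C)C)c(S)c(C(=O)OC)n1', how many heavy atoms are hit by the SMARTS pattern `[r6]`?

6

Check the 15 heavy atoms by environment: 2× n (aromatic, in 6-ring) → match; 4× c (aromatic, in 6-ring) → match; 5× C (acyclic) → no; 2× O (acyclic) → no; 1× N (acyclic) → no; 1× S (acyclic) → no.
Summing the matching environments: 2 + 4 = 6 matching atoms.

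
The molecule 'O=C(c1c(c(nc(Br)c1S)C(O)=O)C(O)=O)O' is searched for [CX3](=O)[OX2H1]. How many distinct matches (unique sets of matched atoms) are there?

3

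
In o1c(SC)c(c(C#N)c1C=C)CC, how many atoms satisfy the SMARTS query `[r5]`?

Check the 13 heavy atoms by environment: 1× o (aromatic, in 5-ring) → match; 4× c (aromatic, in 5-ring) → match; 1× S (acyclic) → no; 6× C (acyclic) → no; 1× N (acyclic) → no.
Summing the matching environments: 1 + 4 = 5 matching atoms.

5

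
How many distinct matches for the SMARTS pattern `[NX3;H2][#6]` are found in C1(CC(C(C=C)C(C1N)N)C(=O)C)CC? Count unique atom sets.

[NX3;H2][#6] is the SMARTS for a primary amine: a trivalent nitrogen with two H attached to carbon.
The molecule carries 2 separate instances of a primary amino group (-NH2) meeting every constraint; each maps to a distinct set of atoms, giving 2 matches.

2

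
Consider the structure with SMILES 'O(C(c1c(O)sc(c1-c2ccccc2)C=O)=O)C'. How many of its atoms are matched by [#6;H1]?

6

The query [#6;H1] means: any carbon bearing exactly one hydrogen.
Check the 18 heavy atoms by environment: 1× s (aromatic, H0) → no; 5× c (aromatic, H0) → no; 1× O (H1) → no; 1× C (H1) → match; 3× O (H0) → no; 1× C (H0) → no; 1× C (H3) → no; 5× c (aromatic, H1) → match.
Summing the matching environments: 1 + 5 = 6 matching atoms.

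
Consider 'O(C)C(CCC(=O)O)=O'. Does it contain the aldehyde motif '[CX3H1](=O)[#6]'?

The pattern [CX3H1](=O)[#6] describes an sp2 carbon with one H, double-bonded to O and single-bonded to carbon — an aldehyde.
The closest candidate here is a methyl-ester group (-C(=O)OCH3), but the carbonyl carbon has H0, not H1. No other fragment satisfies the full query, so there is no match.

No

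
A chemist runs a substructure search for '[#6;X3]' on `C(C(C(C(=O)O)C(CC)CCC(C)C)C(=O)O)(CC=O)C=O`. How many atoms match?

Check the 22 heavy atoms by environment: 12× C (X4) → no; 4× C (X3) → match; 4× O (X1) → no; 2× O (X2) → no.
That gives 4 matching atoms.

4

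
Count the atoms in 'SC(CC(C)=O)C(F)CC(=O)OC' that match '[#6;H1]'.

2

The query [#6;H1] means: any carbon bearing exactly one hydrogen.
Check the 13 heavy atoms by environment: 2× C (H2) → no; 2× C (H1) → match; 1× S (H1) → no; 1× F (H0) → no; 2× C (H0) → no; 3× O (H0) → no; 2× C (H3) → no.
That gives 2 matching atoms.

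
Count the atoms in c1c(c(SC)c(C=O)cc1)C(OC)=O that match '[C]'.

4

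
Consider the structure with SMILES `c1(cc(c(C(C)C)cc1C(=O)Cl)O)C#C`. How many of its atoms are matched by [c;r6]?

Check the 15 heavy atoms by environment: 6× c (aromatic, in 6-ring) → match; 6× C (acyclic) → no; 2× O (acyclic) → no; 1× Cl (acyclic) → no.
That gives 6 matching atoms.

6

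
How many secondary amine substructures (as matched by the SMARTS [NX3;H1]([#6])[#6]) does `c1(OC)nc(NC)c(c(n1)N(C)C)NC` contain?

2

[NX3;H1]([#6])[#6] is the SMARTS for a secondary amine: a trivalent nitrogen with one H, bonded to two carbons.
The molecule carries 2 separate instances of an N-methylamino group (-NHCH3) meeting every constraint; each maps to a distinct set of atoms, giving 2 matches.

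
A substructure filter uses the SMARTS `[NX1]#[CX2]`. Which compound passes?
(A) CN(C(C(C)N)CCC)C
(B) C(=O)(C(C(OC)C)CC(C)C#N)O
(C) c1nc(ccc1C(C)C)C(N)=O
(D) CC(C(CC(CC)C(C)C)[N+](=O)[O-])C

[NX1]#[CX2] describes a nitrogen triple-bonded to a two-connected carbon (a nitrile).
(A) has a primary amino group (-NH2) but the nitrogen is NX3 (three connections), not NX1 triple-bonded.
(B) contains a nitrile (-C#N), which satisfies every atom and bond constraint.
(C) has a primary amide (-C(=O)NH2) but the nitrogen is NX3, not NX1.
(D) has a nitro group (-[N+](=O)[O-]) but there is no C#N triple bond.
So the answer is (B).

B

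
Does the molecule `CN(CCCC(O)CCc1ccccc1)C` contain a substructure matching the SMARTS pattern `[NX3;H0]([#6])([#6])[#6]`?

Yes

The pattern [NX3;H0]([#6])([#6])[#6] describes a trivalent nitrogen with no H, bonded to three carbons — a tertiary amine.
The molecule carries a dimethylamino group (-N(CH3)2), whose atoms satisfy every constraint of the query, so the pattern matches.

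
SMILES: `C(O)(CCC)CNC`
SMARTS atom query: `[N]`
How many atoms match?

1

Check the 8 heavy atoms by environment: 6× C → no; 1× N → match; 1× O → no.
That gives 1 matching atom.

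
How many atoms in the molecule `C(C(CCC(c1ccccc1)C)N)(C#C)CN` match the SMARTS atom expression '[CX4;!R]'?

Check the 17 heavy atoms by environment: 7× C (X4, acyclic) → match; 6× c (aromatic, X3, in 6-ring) → no; 2× N (X3, acyclic) → no; 2× C (X2, acyclic) → no.
That gives 7 matching atoms.

7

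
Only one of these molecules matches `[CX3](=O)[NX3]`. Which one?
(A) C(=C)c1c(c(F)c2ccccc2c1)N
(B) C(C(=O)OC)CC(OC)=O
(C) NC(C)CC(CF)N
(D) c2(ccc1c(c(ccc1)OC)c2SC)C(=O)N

D

[CX3](=O)[NX3] describes a carbonyl carbon bonded to a trivalent nitrogen (an amide).
(A) has a primary amino group (-NH2) but the -NH2 is not attached to a carbonyl carbon.
(B) has a methyl-ester group (-C(=O)OCH3) but the carbonyl is bonded to O, not to an NX3 nitrogen.
(C) has a primary amino group (-NH2) but the -NH2 is not attached to a carbonyl carbon.
(D) contains a primary amide (-C(=O)NH2), which satisfies every atom and bond constraint.
So the answer is (D).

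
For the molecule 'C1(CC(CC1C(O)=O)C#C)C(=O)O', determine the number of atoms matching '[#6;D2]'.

3

Check the 13 heavy atoms by environment: 3× C (D2) → match; 5× C (D3) → no; 4× O (D1) → no; 1× C (D1) → no.
That gives 3 matching atoms.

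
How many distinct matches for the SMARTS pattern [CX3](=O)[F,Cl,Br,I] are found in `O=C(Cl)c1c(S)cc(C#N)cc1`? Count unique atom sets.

1

[CX3](=O)[F,Cl,Br,I] is the SMARTS for an acyl halide: a carbonyl carbon bonded to a halogen.
Exactly one fragment in the molecule meets all constraints, giving 1 match.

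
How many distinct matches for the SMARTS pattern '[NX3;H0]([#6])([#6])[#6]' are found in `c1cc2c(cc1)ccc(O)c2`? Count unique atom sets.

0

[NX3;H0]([#6])([#6])[#6] is the SMARTS for a tertiary amine: a trivalent nitrogen with no H, bonded to three carbons.
No fragment in the molecule satisfies every constraint, giving 0 matches.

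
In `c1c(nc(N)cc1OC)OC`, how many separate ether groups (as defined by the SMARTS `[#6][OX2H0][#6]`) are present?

2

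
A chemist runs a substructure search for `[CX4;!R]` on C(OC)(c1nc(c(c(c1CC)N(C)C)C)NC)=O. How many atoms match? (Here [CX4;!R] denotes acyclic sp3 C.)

7

Check the 18 heavy atoms by environment: 1× n (aromatic, X2, in 6-ring) → no; 5× c (aromatic, X3, in 6-ring) → no; 2× N (X3, acyclic) → no; 7× C (X4, acyclic) → match; 1× C (X3, acyclic) → no; 1× O (X1, acyclic) → no; 1× O (X2, acyclic) → no.
That gives 7 matching atoms.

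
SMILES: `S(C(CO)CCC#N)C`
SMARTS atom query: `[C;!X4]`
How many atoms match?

1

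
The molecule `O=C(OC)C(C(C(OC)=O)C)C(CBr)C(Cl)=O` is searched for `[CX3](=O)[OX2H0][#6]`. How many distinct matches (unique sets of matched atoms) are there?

[CX3](=O)[OX2H0][#6] is the SMARTS for an ester: a carbonyl carbon bonded to an oxygen that is itself bonded to carbon (no H on that O).
The molecule carries 2 separate instances of a methyl-ester group (-C(=O)OCH3) meeting every constraint; each maps to a distinct set of atoms, giving 2 matches.

2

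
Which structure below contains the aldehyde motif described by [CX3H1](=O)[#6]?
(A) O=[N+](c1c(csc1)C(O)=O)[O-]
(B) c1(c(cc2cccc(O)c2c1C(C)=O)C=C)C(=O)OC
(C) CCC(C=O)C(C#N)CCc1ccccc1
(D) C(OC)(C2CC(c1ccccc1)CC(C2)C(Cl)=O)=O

C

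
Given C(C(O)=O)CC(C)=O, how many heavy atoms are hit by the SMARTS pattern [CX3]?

2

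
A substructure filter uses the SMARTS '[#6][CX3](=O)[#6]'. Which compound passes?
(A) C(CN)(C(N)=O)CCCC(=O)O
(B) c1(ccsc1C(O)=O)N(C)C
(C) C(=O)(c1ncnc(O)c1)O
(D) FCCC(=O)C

[#6][CX3](=O)[#6] describes a carbonyl carbon (no H) flanked by two carbons (a ketone).
(A) has a primary amide (-C(=O)NH2) but one neighbour of the carbonyl carbon is N, not C.
(B) has a carboxylic acid group (-C(=O)OH) but one neighbour of the carbonyl carbon is O, not C.
(C) has a carboxylic acid group (-C(=O)OH) but one neighbour of the carbonyl carbon is O, not C.
(D) contains an acetyl/ketone group (-C(=O)CH3), which satisfies every atom and bond constraint.
So the answer is (D).

D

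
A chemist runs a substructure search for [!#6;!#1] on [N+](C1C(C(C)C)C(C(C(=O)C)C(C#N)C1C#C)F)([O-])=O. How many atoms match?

6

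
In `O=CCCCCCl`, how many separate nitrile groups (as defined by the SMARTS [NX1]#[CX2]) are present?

[NX1]#[CX2] is the SMARTS for a nitrile: a nitrogen triple-bonded to a two-connected carbon.
No fragment in the molecule satisfies every constraint, giving 0 matches.

0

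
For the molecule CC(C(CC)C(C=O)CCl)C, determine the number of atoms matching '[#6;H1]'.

4

The query [#6;H1] means: any carbon bearing exactly one hydrogen.
Check the 11 heavy atoms by environment: 2× C (H2) → no; 4× C (H1) → match; 1× O (H0) → no; 3× C (H3) → no; 1× Cl (H0) → no.
That gives 4 matching atoms.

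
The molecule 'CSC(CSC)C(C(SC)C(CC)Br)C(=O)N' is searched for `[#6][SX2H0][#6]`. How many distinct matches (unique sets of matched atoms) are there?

[#6][SX2H0][#6] is the SMARTS for a thioether: an aliphatic sulfur bridging two carbons with no H on the sulfur.
The molecule carries 3 separate instances of a methylthio ether (-SCH3) meeting every constraint; each maps to a distinct set of atoms, giving 3 matches.

3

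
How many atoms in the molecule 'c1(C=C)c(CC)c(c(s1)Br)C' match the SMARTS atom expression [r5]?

5

Check the 11 heavy atoms by environment: 1× s (aromatic, in 5-ring) → match; 4× c (aromatic, in 5-ring) → match; 5× C (acyclic) → no; 1× Br (acyclic) → no.
Summing the matching environments: 1 + 4 = 5 matching atoms.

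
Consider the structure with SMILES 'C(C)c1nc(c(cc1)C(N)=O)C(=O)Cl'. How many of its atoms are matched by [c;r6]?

Check the 14 heavy atoms by environment: 1× n (aromatic, in 6-ring) → no; 5× c (aromatic, in 6-ring) → match; 4× C (acyclic) → no; 2× O (acyclic) → no; 1× N (acyclic) → no; 1× Cl (acyclic) → no.
That gives 5 matching atoms.

5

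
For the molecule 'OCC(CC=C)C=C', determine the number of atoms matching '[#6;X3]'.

4

The query [#6;X3] means: any carbon (aromatic or not) with three total connections.
Check the 8 heavy atoms by environment: 3× C (X4) → no; 4× C (X3) → match; 1× O (X2) → no.
That gives 4 matching atoms.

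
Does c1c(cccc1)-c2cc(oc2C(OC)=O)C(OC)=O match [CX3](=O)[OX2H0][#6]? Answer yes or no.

Yes

The pattern [CX3](=O)[OX2H0][#6] describes a carbonyl carbon bonded to an oxygen that is itself bonded to carbon (no H on that O) — an ester.
The molecule carries a methyl-ester group (-C(=O)OCH3), whose atoms satisfy every constraint of the query, so the pattern matches.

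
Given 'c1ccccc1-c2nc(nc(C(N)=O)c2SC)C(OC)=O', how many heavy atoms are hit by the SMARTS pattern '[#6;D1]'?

The query [#6;D1] means: carbon bonded to exactly one heavy atom.
Check the 21 heavy atoms by environment: 2× n (aromatic, D2) → no; 5× c (aromatic, D3) → no; 2× C (D3) → no; 2× O (D1) → no; 1× O (D2) → no; 2× C (D1) → match; 1× N (D1) → no; 1× S (D2) → no; 5× c (aromatic, D2) → no.
That gives 2 matching atoms.

2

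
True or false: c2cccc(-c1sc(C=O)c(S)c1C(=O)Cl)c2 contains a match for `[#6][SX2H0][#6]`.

The pattern [#6][SX2H0][#6] describes an aliphatic sulfur bridging two carbons with no H on the sulfur — a thioether.
The closest candidate here is a thiol (-SH), but the sulfur has H1, not H0 bridging two carbons. No other fragment satisfies the full query, so there is no match.

False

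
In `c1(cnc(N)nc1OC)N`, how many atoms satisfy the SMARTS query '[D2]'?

4

Check the 10 heavy atoms by environment: 2× n (aromatic, D2) → match; 3× c (aromatic, D3) → no; 1× c (aromatic, D2) → match; 2× N (D1) → no; 1× O (D2) → match; 1× C (D1) → no.
Summing the matching environments: 2 + 1 + 1 = 4 matching atoms.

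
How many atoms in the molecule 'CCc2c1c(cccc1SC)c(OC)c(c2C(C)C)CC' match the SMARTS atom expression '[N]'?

0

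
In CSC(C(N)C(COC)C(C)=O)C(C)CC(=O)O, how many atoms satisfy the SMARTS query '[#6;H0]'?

2

The query [#6;H0] means: any carbon with no attached hydrogen.
Check the 18 heavy atoms by environment: 2× C (H2) → no; 4× C (H1) → no; 1× S (H0) → no; 4× C (H3) → no; 3× O (H0) → no; 2× C (H0) → match; 1× N (H2) → no; 1× O (H1) → no.
That gives 2 matching atoms.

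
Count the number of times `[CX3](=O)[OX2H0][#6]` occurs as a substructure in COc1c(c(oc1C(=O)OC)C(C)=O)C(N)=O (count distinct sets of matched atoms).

1

[CX3](=O)[OX2H0][#6] is the SMARTS for an ester: a carbonyl carbon bonded to an oxygen that is itself bonded to carbon (no H on that O).
Exactly one fragment in the molecule meets all constraints, giving 1 match.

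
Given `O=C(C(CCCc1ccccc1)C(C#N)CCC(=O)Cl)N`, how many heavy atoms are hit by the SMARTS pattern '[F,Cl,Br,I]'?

The query [F,Cl,Br,I] means: comma = OR; matches any of F, Cl, Br, I.
Check the 21 heavy atoms by environment: 10× C → no; 6× c (aromatic) → no; 2× O → no; 1× Cl → match; 2× N → no.
That gives 1 matching atom.

1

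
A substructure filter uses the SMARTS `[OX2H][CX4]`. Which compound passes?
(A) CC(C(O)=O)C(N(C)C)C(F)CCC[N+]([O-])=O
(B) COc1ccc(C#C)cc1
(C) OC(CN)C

C

[OX2H][CX4] describes a hydroxyl oxygen bound to an sp3 (X4) carbon (an aliphatic alcohol).
(A) has a carboxylic acid group (-C(=O)OH) but the -OH is on a CX3 carbonyl carbon, not a CX4 carbon.
(B) has a methoxy ether (-OCH3) but the oxygen has H0 (ether), not H1.
(C) contains a hydroxyl group (-OH), which satisfies every atom and bond constraint.
So the answer is (C).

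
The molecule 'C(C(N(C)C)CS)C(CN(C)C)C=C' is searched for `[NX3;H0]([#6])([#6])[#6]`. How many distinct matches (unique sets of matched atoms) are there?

2

[NX3;H0]([#6])([#6])[#6] is the SMARTS for a tertiary amine: a trivalent nitrogen with no H, bonded to three carbons.
The molecule carries 2 separate instances of a dimethylamino group (-N(CH3)2) meeting every constraint; each maps to a distinct set of atoms, giving 2 matches.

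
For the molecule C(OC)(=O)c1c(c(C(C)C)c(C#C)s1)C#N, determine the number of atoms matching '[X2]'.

The query [X2] means: any atom with exactly two total connections (bonds + H).
Check the 16 heavy atoms by environment: 1× s (aromatic, X2) → match; 4× c (aromatic, X3) → no; 4× C (X4) → no; 1× C (X3) → no; 1× O (X1) → no; 1× O (X2) → match; 3× C (X2) → match; 1× N (X1) → no.
Summing the matching environments: 1 + 1 + 3 = 5 matching atoms.

5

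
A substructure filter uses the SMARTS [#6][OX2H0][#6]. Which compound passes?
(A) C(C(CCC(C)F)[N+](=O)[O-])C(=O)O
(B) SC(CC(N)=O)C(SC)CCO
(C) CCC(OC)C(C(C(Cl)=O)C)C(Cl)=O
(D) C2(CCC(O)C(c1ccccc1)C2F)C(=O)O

[#6][OX2H0][#6] describes an aliphatic oxygen bridging two carbons with no H on the oxygen (an ether).
(A) has a carboxylic acid group (-C(=O)OH) but the -OH oxygen has H1; the =O is OX1, not OX2.
(B) has a hydroxyl group (-OH) but the oxygen has H1, not H0 bridging two carbons.
(C) contains a methoxy ether (-OCH3), which satisfies every atom and bond constraint.
(D) has a carboxylic acid group (-C(=O)OH) but the -OH oxygen has H1; the =O is OX1, not OX2.
So the answer is (C).

C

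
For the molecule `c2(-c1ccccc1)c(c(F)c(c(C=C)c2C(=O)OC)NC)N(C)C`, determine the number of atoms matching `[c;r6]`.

12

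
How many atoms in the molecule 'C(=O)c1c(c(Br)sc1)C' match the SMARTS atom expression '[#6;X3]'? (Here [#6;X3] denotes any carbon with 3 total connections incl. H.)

5

The query [#6;X3] means: any carbon (aromatic or not) with three total connections.
Check the 9 heavy atoms by environment: 1× s (aromatic, X2) → no; 4× c (aromatic, X3) → match; 1× C (X4) → no; 1× C (X3) → match; 1× O (X1) → no; 1× Br (X1) → no.
Summing the matching environments: 4 + 1 = 5 matching atoms.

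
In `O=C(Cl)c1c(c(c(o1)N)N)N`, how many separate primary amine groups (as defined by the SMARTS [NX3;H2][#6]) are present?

[NX3;H2][#6] is the SMARTS for a primary amine: a trivalent nitrogen with two H attached to carbon.
The molecule carries 3 separate instances of a primary amino group (-NH2) meeting every constraint; each maps to a distinct set of atoms, giving 3 matches.

3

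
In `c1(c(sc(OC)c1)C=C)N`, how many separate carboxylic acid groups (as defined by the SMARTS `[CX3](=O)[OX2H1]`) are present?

[CX3](=O)[OX2H1] is the SMARTS for a carboxylic acid: an sp2 carbon double-bonded to O and single-bonded to an -OH oxygen.
No fragment in the molecule satisfies every constraint, giving 0 matches.

0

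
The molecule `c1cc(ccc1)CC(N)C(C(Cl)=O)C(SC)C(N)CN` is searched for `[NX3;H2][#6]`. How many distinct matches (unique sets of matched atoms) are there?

3

[NX3;H2][#6] is the SMARTS for a primary amine: a trivalent nitrogen with two H attached to carbon.
The molecule carries 3 separate instances of a primary amino group (-NH2) meeting every constraint; each maps to a distinct set of atoms, giving 3 matches.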